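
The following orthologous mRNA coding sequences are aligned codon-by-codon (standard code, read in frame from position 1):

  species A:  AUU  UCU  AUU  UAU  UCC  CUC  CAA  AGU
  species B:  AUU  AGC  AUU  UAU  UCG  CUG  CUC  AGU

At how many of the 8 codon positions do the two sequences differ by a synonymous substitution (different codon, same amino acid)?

3

Codon 1: AUU Ile / AUU Ile — identical.
Codon 2: UCU Ser / AGC Ser — synonymous.
Codon 3: AUU Ile / AUU Ile — identical.
Codon 4: UAU Tyr / UAU Tyr — identical.
Codon 5: UCC Ser / UCG Ser — synonymous.
Codon 6: CUC Leu / CUG Leu — synonymous.
Codon 7: CAA Gln / CUC Leu — nonsynonymous.
Codon 8: AGU Ser / AGU Ser — identical.
Synonymous differences: 3.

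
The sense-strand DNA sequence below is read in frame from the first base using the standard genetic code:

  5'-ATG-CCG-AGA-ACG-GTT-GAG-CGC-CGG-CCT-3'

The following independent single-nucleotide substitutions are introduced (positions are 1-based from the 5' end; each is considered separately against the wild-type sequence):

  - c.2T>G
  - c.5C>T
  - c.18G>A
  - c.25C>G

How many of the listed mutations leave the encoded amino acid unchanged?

Codon 1: ATG (Met) → AGG (Arg) — missense.
Codon 2: CCG (Pro) → CTG (Leu) — missense.
Codon 6: GAG (Glu) → GAA (Glu) — synonymous.
Codon 9: CCT (Pro) → GCT (Ala) — missense.
Synonymous: 1 of 4.

1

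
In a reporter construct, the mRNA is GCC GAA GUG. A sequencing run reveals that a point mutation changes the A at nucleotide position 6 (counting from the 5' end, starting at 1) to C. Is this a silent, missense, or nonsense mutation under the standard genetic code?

Position 6 falls in codon 2: GAA → Glu.
After the substitution the codon is GAC → Asp.
Glu ≠ Asp, so this is a missense mutation.

missense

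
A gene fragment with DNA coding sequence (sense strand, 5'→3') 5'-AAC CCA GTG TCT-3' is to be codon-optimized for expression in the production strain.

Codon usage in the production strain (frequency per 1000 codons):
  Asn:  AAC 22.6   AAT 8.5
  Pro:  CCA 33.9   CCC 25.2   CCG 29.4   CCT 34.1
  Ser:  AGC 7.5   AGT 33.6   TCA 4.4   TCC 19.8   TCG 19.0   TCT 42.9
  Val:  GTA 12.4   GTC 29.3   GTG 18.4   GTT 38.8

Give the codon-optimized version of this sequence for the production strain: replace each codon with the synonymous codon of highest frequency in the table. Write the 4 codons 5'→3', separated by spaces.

AAC CCT GTT TCT

Codon 1 (Asn): best is AAC at 22.6.
Codon 2 (Pro): best is CCT at 34.1.
Codon 3 (Val): best is GTT at 38.8.
Codon 4 (Ser): best is TCT at 42.9.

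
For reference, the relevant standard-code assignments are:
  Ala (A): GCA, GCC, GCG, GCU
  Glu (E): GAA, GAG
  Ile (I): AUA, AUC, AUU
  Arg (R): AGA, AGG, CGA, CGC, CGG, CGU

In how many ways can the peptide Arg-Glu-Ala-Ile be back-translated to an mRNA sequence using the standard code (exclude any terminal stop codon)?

Arg: 6 codons.
Glu: 2 codons.
Ala: 4 codons.
Ile: 3 codons.
6 × 2 × 4 × 3 = 144.

144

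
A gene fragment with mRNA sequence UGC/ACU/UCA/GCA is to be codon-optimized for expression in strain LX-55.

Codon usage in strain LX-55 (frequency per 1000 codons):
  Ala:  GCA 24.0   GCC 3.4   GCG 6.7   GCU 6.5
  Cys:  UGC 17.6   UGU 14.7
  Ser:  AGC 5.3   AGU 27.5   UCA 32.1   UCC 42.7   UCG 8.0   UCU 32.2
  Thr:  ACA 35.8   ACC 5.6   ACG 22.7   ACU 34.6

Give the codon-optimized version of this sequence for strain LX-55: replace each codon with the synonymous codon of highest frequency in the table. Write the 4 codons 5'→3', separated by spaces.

Codon 1 (Cys): best is UGC at 17.6.
Codon 2 (Thr): best is ACA at 35.8.
Codon 3 (Ser): best is UCC at 42.7.
Codon 4 (Ala): best is GCA at 24.0.

UGC ACA UCC GCA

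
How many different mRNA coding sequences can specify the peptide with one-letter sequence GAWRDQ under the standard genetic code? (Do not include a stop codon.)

Gly: 4 codons.
Ala: 4 codons.
Trp: 1 codon.
Arg: 6 codons.
Asp: 2 codons.
Gln: 2 codons.
4 × 4 × 1 × 6 × 2 × 2 = 384.

384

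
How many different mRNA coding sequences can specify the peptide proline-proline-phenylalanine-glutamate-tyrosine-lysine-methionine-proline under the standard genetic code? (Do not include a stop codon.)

Pro: 4 codons.
Pro: 4 codons.
Phe: 2 codons.
Glu: 2 codons.
Tyr: 2 codons.
Lys: 2 codons.
Met: 1 codon.
Pro: 4 codons.
4 × 4 × 2 × 2 × 2 × 2 × 1 × 4 = 1024.

1024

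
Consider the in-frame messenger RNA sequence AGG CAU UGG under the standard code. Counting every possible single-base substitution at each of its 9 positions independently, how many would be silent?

Codon 1 (AGG, Arg): 2 synonymous substitutions.
Codon 2 (CAU, His): 1 synonymous substitution.
Codon 3 (UGG, Trp): 0 synonymous substitutions.
Total: 2 + 1 + 0 = 3.

3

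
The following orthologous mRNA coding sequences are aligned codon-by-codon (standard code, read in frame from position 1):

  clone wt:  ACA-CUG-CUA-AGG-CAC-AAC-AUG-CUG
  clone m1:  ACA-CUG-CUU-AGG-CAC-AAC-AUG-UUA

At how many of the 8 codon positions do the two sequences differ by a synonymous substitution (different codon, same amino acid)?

Codon 1: ACA Thr / ACA Thr — identical.
Codon 2: CUG Leu / CUG Leu — identical.
Codon 3: CUA Leu / CUU Leu — synonymous.
Codon 4: AGG Arg / AGG Arg — identical.
Codon 5: CAC His / CAC His — identical.
Codon 6: AAC Asn / AAC Asn — identical.
Codon 7: AUG Met / AUG Met — identical.
Codon 8: CUG Leu / UUA Leu — synonymous.
Synonymous differences: 2.

2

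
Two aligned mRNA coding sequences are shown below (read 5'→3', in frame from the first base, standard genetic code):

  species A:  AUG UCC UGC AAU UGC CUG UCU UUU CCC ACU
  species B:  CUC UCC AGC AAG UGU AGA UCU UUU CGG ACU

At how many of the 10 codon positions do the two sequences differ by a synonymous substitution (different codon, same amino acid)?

Codon 1: AUG Met / CUC Leu — nonsynonymous.
Codon 2: UCC Ser / UCC Ser — identical.
Codon 3: UGC Cys / AGC Ser — nonsynonymous.
Codon 4: AAU Asn / AAG Lys — nonsynonymous.
Codon 5: UGC Cys / UGU Cys — synonymous.
Codon 6: CUG Leu / AGA Arg — nonsynonymous.
Codon 7: UCU Ser / UCU Ser — identical.
Codon 8: UUU Phe / UUU Phe — identical.
Codon 9: CCC Pro / CGG Arg — nonsynonymous.
Codon 10: ACU Thr / ACU Thr — identical.
Synonymous differences: 1.

1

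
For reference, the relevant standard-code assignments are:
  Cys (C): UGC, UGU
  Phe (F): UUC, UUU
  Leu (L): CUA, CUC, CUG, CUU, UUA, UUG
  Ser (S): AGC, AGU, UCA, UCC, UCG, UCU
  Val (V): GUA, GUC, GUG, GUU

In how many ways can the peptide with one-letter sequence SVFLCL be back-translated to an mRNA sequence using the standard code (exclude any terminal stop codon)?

Ser: 6 codons.
Val: 4 codons.
Phe: 2 codons.
Leu: 6 codons.
Cys: 2 codons.
Leu: 6 codons.
6 × 4 × 2 × 6 × 2 × 6 = 3456.

3456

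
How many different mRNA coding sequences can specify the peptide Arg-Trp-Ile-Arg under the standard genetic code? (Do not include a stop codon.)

Arg: 6 codons.
Trp: 1 codon.
Ile: 3 codons.
Arg: 6 codons.
6 × 1 × 3 × 6 = 108.

108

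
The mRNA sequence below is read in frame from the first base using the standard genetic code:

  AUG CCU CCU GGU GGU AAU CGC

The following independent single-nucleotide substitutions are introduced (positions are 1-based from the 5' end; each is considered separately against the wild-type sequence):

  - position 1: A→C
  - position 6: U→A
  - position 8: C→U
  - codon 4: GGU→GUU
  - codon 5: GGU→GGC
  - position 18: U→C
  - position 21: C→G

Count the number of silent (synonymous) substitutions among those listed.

4

Codon 1: AUG (Met) → CUG (Leu) — missense.
Codon 2: CCU (Pro) → CCA (Pro) — synonymous.
Codon 3: CCU (Pro) → CUU (Leu) — missense.
Codon 4: GGU (Gly) → GUU (Val) — missense.
Codon 5: GGU (Gly) → GGC (Gly) — synonymous.
Codon 6: AAU (Asn) → AAC (Asn) — synonymous.
Codon 7: CGC (Arg) → CGG (Arg) — synonymous.
Synonymous: 4 of 7.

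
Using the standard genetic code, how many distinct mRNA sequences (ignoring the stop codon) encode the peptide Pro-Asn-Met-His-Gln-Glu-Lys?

Pro: 4 codons.
Asn: 2 codons.
Met: 1 codon.
His: 2 codons.
Gln: 2 codons.
Glu: 2 codons.
Lys: 2 codons.
4 × 2 × 1 × 2 × 2 × 2 × 2 = 128.

128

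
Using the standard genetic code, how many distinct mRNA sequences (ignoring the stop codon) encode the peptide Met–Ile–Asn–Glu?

12

Met: 1 codon.
Ile: 3 codons.
Asn: 2 codons.
Glu: 2 codons.
1 × 3 × 2 × 2 = 12.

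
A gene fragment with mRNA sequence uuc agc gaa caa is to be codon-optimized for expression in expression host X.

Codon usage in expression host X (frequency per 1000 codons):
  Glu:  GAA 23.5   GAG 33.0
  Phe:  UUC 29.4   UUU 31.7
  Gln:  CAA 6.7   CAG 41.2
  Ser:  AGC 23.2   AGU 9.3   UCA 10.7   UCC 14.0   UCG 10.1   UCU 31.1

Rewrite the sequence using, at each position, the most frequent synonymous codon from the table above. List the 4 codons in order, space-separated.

UUU UCU GAG CAG

Codon 1 (Phe): best is UUU at 31.7.
Codon 2 (Ser): best is UCU at 31.1.
Codon 3 (Glu): best is GAG at 33.0.
Codon 4 (Gln): best is CAG at 41.2.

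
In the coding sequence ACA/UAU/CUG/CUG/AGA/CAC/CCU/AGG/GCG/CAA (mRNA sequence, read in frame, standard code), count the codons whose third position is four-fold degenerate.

Codon 1 ACA (Thr): third position 4-fold.
Codon 2 UAU (Tyr): third position 2-fold.
Codon 3 CUG (Leu): third position 4-fold.
Codon 4 CUG (Leu): third position 4-fold.
Codon 5 AGA (Arg): third position 2-fold.
Codon 6 CAC (His): third position 2-fold.
Codon 7 CCU (Pro): third position 4-fold.
Codon 8 AGG (Arg): third position 2-fold.
Codon 9 GCG (Ala): third position 4-fold.
Codon 10 CAA (Gln): third position 2-fold.
Four-fold degenerate third positions: 5.

5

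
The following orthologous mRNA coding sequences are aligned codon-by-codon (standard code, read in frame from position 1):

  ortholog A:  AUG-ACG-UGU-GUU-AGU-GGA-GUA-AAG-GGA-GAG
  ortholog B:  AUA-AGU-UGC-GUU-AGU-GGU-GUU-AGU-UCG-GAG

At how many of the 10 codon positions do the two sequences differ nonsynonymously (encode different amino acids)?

4

Codon 1: AUG Met / AUA Ile — nonsynonymous.
Codon 2: ACG Thr / AGU Ser — nonsynonymous.
Codon 3: UGU Cys / UGC Cys — synonymous.
Codon 4: GUU Val / GUU Val — identical.
Codon 5: AGU Ser / AGU Ser — identical.
Codon 6: GGA Gly / GGU Gly — synonymous.
Codon 7: GUA Val / GUU Val — synonymous.
Codon 8: AAG Lys / AGU Ser — nonsynonymous.
Codon 9: GGA Gly / UCG Ser — nonsynonymous.
Codon 10: GAG Glu / GAG Glu — identical.
Nonsynonymous differences: 4.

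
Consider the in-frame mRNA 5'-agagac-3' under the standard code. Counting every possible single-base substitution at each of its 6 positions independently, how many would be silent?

3

Codon 1 (AGA, Arg): 2 synonymous substitutions.
Codon 2 (GAC, Asp): 1 synonymous substitution.
Total: 2 + 1 = 3.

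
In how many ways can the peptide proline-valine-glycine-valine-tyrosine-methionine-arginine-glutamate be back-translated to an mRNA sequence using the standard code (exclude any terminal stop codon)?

Pro: 4 codons.
Val: 4 codons.
Gly: 4 codons.
Val: 4 codons.
Tyr: 2 codons.
Met: 1 codon.
Arg: 6 codons.
Glu: 2 codons.
4 × 4 × 4 × 4 × 2 × 1 × 6 × 2 = 6144.

6144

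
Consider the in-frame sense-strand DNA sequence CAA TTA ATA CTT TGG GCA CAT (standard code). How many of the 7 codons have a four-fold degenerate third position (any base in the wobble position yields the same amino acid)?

2

Codon 1 CAA (Gln): third position 2-fold.
Codon 2 TTA (Leu): third position 2-fold.
Codon 3 ATA (Ile): third position 3-fold.
Codon 4 CTT (Leu): third position 4-fold.
Codon 5 TGG (Trp): third position 1-fold.
Codon 6 GCA (Ala): third position 4-fold.
Codon 7 CAT (His): third position 2-fold.
Four-fold degenerate third positions: 2.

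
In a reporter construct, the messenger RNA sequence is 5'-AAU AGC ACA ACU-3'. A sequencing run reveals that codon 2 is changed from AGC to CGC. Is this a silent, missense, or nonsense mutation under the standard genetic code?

Position 4 falls in codon 2: AGC → Ser.
After the substitution the codon is CGC → Arg.
Ser ≠ Arg, so this is a missense mutation.

missense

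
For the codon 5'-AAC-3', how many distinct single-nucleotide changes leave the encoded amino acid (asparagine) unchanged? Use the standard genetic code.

1

Position 1: none → 0 synonymous.
Position 2: none → 0 synonymous.
Position 3: AAT → 1 synonymous.
Total: 0 + 0 + 1 = 1.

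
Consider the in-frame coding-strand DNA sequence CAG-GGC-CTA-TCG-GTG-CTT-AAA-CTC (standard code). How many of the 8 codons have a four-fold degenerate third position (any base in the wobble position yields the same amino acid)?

Codon 1 CAG (Gln): third position 2-fold.
Codon 2 GGC (Gly): third position 4-fold.
Codon 3 CTA (Leu): third position 4-fold.
Codon 4 TCG (Ser): third position 4-fold.
Codon 5 GTG (Val): third position 4-fold.
Codon 6 CTT (Leu): third position 4-fold.
Codon 7 AAA (Lys): third position 2-fold.
Codon 8 CTC (Leu): third position 4-fold.
Four-fold degenerate third positions: 6.

6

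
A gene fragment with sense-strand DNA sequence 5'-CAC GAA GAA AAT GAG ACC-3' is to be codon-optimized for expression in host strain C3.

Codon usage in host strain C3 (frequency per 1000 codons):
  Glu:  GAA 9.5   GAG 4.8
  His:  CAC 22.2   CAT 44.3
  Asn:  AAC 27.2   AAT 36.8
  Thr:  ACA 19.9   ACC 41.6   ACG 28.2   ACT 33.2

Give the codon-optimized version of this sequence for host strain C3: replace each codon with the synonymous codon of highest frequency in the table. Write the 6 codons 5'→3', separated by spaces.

CAT GAA GAA AAT GAA ACC

Codon 1 (His): best is CAT at 44.3.
Codon 2 (Glu): best is GAA at 9.5.
Codon 3 (Glu): best is GAA at 9.5.
Codon 4 (Asn): best is AAT at 36.8.
Codon 5 (Glu): best is GAA at 9.5.
Codon 6 (Thr): best is ACC at 41.6.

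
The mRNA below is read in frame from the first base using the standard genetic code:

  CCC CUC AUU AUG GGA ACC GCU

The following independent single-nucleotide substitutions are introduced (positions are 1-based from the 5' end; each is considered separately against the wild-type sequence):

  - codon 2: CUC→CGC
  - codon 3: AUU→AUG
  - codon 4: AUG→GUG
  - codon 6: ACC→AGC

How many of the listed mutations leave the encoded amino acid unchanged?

0

Codon 2: CUC (Leu) → CGC (Arg) — missense.
Codon 3: AUU (Ile) → AUG (Met) — missense.
Codon 4: AUG (Met) → GUG (Val) — missense.
Codon 6: ACC (Thr) → AGC (Ser) — missense.
Synonymous: 0 of 4.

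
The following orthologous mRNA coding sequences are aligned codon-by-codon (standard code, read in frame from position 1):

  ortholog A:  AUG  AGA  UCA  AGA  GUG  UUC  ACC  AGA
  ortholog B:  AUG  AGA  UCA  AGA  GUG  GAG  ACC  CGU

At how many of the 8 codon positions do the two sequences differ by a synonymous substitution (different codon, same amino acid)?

1

Codon 1: AUG Met / AUG Met — identical.
Codon 2: AGA Arg / AGA Arg — identical.
Codon 3: UCA Ser / UCA Ser — identical.
Codon 4: AGA Arg / AGA Arg — identical.
Codon 5: GUG Val / GUG Val — identical.
Codon 6: UUC Phe / GAG Glu — nonsynonymous.
Codon 7: ACC Thr / ACC Thr — identical.
Codon 8: AGA Arg / CGU Arg — synonymous.
Synonymous differences: 1.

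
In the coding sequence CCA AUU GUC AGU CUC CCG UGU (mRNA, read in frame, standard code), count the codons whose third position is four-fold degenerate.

Codon 1 CCA (Pro): third position 4-fold.
Codon 2 AUU (Ile): third position 3-fold.
Codon 3 GUC (Val): third position 4-fold.
Codon 4 AGU (Ser): third position 2-fold.
Codon 5 CUC (Leu): third position 4-fold.
Codon 6 CCG (Pro): third position 4-fold.
Codon 7 UGU (Cys): third position 2-fold.
Four-fold degenerate third positions: 4.

4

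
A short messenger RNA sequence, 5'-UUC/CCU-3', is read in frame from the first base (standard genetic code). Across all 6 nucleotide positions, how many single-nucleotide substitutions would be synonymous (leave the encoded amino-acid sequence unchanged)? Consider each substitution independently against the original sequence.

Codon 1 (UUC, Phe): 1 synonymous substitution.
Codon 2 (CCU, Pro): 3 synonymous substitutions.
Total: 1 + 3 = 4.

4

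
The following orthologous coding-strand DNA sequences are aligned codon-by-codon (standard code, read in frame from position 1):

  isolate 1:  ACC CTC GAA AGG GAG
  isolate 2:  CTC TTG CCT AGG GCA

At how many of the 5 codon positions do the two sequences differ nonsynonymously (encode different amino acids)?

3

Codon 1: ACC Thr / CTC Leu — nonsynonymous.
Codon 2: CTC Leu / TTG Leu — synonymous.
Codon 3: GAA Glu / CCT Pro — nonsynonymous.
Codon 4: AGG Arg / AGG Arg — identical.
Codon 5: GAG Glu / GCA Ala — nonsynonymous.
Nonsynonymous differences: 3.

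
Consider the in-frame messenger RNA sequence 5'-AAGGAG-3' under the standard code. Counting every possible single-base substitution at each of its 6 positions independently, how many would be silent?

Codon 1 (AAG, Lys): 1 synonymous substitution.
Codon 2 (GAG, Glu): 1 synonymous substitution.
Total: 1 + 1 = 2.

2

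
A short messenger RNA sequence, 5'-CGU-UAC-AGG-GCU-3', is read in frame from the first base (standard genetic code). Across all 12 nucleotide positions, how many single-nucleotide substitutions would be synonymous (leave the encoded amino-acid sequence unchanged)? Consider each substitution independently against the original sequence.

Codon 1 (CGU, Arg): 3 synonymous substitutions.
Codon 2 (UAC, Tyr): 1 synonymous substitution.
Codon 3 (AGG, Arg): 2 synonymous substitutions.
Codon 4 (GCU, Ala): 3 synonymous substitutions.
Total: 3 + 1 + 2 + 3 = 9.

9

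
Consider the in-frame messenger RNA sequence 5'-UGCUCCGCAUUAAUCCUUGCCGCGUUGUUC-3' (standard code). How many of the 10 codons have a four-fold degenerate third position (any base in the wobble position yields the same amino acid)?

Codon 1 UGC (Cys): third position 2-fold.
Codon 2 UCC (Ser): third position 4-fold.
Codon 3 GCA (Ala): third position 4-fold.
Codon 4 UUA (Leu): third position 2-fold.
Codon 5 AUC (Ile): third position 3-fold.
Codon 6 CUU (Leu): third position 4-fold.
Codon 7 GCC (Ala): third position 4-fold.
Codon 8 GCG (Ala): third position 4-fold.
Codon 9 UUG (Leu): third position 2-fold.
Codon 10 UUC (Phe): third position 2-fold.
Four-fold degenerate third positions: 5.

5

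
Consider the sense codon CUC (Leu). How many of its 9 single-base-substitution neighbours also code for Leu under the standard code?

3

Position 1: none → 0 synonymous.
Position 2: none → 0 synonymous.
Position 3: CUU, CUA, CUG → 3 synonymous.
Total: 0 + 0 + 3 = 3.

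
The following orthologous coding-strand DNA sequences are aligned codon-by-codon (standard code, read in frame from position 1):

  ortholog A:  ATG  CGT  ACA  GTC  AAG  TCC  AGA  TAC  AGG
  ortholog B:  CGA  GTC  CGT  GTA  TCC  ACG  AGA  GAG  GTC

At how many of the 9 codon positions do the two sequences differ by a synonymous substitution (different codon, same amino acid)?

1

Codon 1: ATG Met / CGA Arg — nonsynonymous.
Codon 2: CGT Arg / GTC Val — nonsynonymous.
Codon 3: ACA Thr / CGT Arg — nonsynonymous.
Codon 4: GTC Val / GTA Val — synonymous.
Codon 5: AAG Lys / TCC Ser — nonsynonymous.
Codon 6: TCC Ser / ACG Thr — nonsynonymous.
Codon 7: AGA Arg / AGA Arg — identical.
Codon 8: TAC Tyr / GAG Glu — nonsynonymous.
Codon 9: AGG Arg / GTC Val — nonsynonymous.
Synonymous differences: 1.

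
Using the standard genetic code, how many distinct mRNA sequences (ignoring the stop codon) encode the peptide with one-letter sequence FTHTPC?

512

Phe: 2 codons.
Thr: 4 codons.
His: 2 codons.
Thr: 4 codons.
Pro: 4 codons.
Cys: 2 codons.
2 × 4 × 2 × 4 × 4 × 2 = 512.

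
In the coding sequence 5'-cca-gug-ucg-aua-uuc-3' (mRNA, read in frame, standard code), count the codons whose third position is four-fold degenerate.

3

Codon 1 CCA (Pro): third position 4-fold.
Codon 2 GUG (Val): third position 4-fold.
Codon 3 UCG (Ser): third position 4-fold.
Codon 4 AUA (Ile): third position 3-fold.
Codon 5 UUC (Phe): third position 2-fold.
Four-fold degenerate third positions: 3.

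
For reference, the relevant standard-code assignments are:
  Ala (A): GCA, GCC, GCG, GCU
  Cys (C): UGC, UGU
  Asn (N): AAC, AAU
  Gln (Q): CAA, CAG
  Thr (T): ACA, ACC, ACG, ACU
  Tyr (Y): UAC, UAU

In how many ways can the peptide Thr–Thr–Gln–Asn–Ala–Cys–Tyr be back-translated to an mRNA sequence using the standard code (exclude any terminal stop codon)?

Thr: 4 codons.
Thr: 4 codons.
Gln: 2 codons.
Asn: 2 codons.
Ala: 4 codons.
Cys: 2 codons.
Tyr: 2 codons.
4 × 4 × 2 × 2 × 4 × 2 × 2 = 1024.

1024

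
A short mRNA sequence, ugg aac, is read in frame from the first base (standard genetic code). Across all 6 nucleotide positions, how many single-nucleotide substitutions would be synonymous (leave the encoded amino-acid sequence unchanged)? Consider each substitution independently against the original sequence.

1

Codon 1 (UGG, Trp): 0 synonymous substitutions.
Codon 2 (AAC, Asn): 1 synonymous substitution.
Total: 0 + 1 = 1.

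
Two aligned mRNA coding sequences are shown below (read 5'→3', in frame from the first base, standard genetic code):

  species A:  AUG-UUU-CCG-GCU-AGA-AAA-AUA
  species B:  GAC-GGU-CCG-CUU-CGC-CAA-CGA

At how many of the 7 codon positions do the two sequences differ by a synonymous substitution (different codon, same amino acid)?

Codon 1: AUG Met / GAC Asp — nonsynonymous.
Codon 2: UUU Phe / GGU Gly — nonsynonymous.
Codon 3: CCG Pro / CCG Pro — identical.
Codon 4: GCU Ala / CUU Leu — nonsynonymous.
Codon 5: AGA Arg / CGC Arg — synonymous.
Codon 6: AAA Lys / CAA Gln — nonsynonymous.
Codon 7: AUA Ile / CGA Arg — nonsynonymous.
Synonymous differences: 1.

1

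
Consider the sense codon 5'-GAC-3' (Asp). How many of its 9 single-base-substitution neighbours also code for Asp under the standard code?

Position 1: none → 0 synonymous.
Position 2: none → 0 synonymous.
Position 3: GAU → 1 synonymous.
Total: 0 + 0 + 1 = 1.

1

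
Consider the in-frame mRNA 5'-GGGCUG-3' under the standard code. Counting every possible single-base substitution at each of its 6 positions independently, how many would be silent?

7

Codon 1 (GGG, Gly): 3 synonymous substitutions.
Codon 2 (CUG, Leu): 4 synonymous substitutions.
Total: 3 + 4 = 7.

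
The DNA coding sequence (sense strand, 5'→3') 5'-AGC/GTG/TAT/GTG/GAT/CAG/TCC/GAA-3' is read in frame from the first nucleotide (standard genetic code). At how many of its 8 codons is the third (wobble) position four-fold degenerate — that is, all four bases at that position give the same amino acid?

3

Codon 1 AGC (Ser): third position 2-fold.
Codon 2 GTG (Val): third position 4-fold.
Codon 3 TAT (Tyr): third position 2-fold.
Codon 4 GTG (Val): third position 4-fold.
Codon 5 GAT (Asp): third position 2-fold.
Codon 6 CAG (Gln): third position 2-fold.
Codon 7 TCC (Ser): third position 4-fold.
Codon 8 GAA (Glu): third position 2-fold.
Four-fold degenerate third positions: 3.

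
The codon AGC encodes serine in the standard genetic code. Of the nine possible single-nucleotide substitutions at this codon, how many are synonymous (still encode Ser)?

Position 1: none → 0 synonymous.
Position 2: none → 0 synonymous.
Position 3: AGU → 1 synonymous.
Total: 0 + 0 + 1 = 1.

1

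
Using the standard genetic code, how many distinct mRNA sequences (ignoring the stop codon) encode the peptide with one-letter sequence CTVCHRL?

Cys: 2 codons.
Thr: 4 codons.
Val: 4 codons.
Cys: 2 codons.
His: 2 codons.
Arg: 6 codons.
Leu: 6 codons.
2 × 4 × 4 × 2 × 2 × 6 × 6 = 4608.

4608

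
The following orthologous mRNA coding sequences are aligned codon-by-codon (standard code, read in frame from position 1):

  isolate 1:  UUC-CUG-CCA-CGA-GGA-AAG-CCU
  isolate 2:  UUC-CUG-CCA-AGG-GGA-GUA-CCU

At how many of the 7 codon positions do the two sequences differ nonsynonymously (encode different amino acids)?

Codon 1: UUC Phe / UUC Phe — identical.
Codon 2: CUG Leu / CUG Leu — identical.
Codon 3: CCA Pro / CCA Pro — identical.
Codon 4: CGA Arg / AGG Arg — synonymous.
Codon 5: GGA Gly / GGA Gly — identical.
Codon 6: AAG Lys / GUA Val — nonsynonymous.
Codon 7: CCU Pro / CCU Pro — identical.
Nonsynonymous differences: 1.

1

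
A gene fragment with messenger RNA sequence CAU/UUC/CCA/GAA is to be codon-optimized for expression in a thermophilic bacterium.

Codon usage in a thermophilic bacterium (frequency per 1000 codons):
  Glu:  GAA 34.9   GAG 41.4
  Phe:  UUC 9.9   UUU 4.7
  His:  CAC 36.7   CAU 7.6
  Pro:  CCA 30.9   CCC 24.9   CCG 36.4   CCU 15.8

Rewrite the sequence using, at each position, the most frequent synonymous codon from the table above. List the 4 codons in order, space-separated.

CAC UUC CCG GAG

Codon 1 (His): best is CAC at 36.7.
Codon 2 (Phe): best is UUC at 9.9.
Codon 3 (Pro): best is CCG at 36.4.
Codon 4 (Glu): best is GAG at 41.4.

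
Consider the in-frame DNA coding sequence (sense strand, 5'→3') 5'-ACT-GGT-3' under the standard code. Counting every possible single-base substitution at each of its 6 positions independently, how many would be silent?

Codon 1 (ACT, Thr): 3 synonymous substitutions.
Codon 2 (GGT, Gly): 3 synonymous substitutions.
Total: 3 + 3 = 6.

6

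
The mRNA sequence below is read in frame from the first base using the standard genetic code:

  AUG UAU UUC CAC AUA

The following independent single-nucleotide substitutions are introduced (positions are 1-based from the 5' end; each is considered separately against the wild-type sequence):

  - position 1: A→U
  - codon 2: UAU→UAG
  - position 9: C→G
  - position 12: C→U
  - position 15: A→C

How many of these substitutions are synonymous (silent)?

Codon 1: AUG (Met) → UUG (Leu) — missense.
Codon 2: UAU (Tyr) → UAG (Stop) — nonsense.
Codon 3: UUC (Phe) → UUG (Leu) — missense.
Codon 4: CAC (His) → CAU (His) — synonymous.
Codon 5: AUA (Ile) → AUC (Ile) — synonymous.
Synonymous: 2 of 5.

2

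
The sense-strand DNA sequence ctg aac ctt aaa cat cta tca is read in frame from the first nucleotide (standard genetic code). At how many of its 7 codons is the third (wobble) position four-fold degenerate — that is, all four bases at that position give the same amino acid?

Codon 1 CTG (Leu): third position 4-fold.
Codon 2 AAC (Asn): third position 2-fold.
Codon 3 CTT (Leu): third position 4-fold.
Codon 4 AAA (Lys): third position 2-fold.
Codon 5 CAT (His): third position 2-fold.
Codon 6 CTA (Leu): third position 4-fold.
Codon 7 TCA (Ser): third position 4-fold.
Four-fold degenerate third positions: 4.

4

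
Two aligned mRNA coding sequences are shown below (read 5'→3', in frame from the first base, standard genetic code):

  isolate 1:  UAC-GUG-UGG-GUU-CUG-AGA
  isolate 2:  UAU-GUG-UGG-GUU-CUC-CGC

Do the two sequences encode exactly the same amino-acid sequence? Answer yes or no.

Codon 1: UAC Tyr / UAU Tyr — synonymous.
Codon 2: GUG Val / GUG Val — identical.
Codon 3: UGG Trp / UGG Trp — identical.
Codon 4: GUU Val / GUU Val — identical.
Codon 5: CUG Leu / CUC Leu — synonymous.
Codon 6: AGA Arg / CGC Arg — synonymous.
Nonsynonymous differences: 0 → same protein.

yes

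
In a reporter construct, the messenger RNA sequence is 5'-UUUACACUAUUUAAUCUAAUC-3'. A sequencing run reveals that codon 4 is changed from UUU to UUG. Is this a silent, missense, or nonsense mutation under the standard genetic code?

Position 12 falls in codon 4: UUU → Phe.
After the substitution the codon is UUG → Leu.
Phe ≠ Leu, so this is a missense mutation.

missense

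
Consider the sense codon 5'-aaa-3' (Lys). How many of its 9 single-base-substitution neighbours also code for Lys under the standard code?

Position 1: none → 0 synonymous.
Position 2: none → 0 synonymous.
Position 3: AAG → 1 synonymous.
Total: 0 + 0 + 1 = 1.

1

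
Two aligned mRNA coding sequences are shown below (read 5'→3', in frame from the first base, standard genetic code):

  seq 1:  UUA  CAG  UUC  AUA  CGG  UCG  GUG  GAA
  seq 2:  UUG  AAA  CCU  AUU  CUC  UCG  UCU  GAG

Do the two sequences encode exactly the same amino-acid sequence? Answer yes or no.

no

Codon 1: UUA Leu / UUG Leu — synonymous.
Codon 2: CAG Gln / AAA Lys — nonsynonymous.
Codon 3: UUC Phe / CCU Pro — nonsynonymous.
Codon 4: AUA Ile / AUU Ile — synonymous.
Codon 5: CGG Arg / CUC Leu — nonsynonymous.
Codon 6: UCG Ser / UCG Ser — identical.
Codon 7: GUG Val / UCU Ser — nonsynonymous.
Codon 8: GAA Glu / GAG Glu — synonymous.
Nonsynonymous differences: 4 → different protein.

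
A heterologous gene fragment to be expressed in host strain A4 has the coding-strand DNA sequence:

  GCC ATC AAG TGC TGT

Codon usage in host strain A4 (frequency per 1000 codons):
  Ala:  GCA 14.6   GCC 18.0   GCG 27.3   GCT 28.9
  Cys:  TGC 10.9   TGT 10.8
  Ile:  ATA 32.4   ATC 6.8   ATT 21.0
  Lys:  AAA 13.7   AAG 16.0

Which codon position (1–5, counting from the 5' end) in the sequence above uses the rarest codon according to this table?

2

Codon 1 GCC (Ala): 18.0 per 1000.
Codon 2 ATC (Ile): 6.8 per 1000.
Codon 3 AAG (Lys): 16.0 per 1000.
Codon 4 TGC (Cys): 10.9 per 1000.
Codon 5 TGT (Cys): 10.8 per 1000.
Lowest frequency is 6.8 at codon 2.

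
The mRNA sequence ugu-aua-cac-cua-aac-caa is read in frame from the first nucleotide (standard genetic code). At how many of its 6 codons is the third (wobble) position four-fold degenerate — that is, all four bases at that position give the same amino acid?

Codon 1 UGU (Cys): third position 2-fold.
Codon 2 AUA (Ile): third position 3-fold.
Codon 3 CAC (His): third position 2-fold.
Codon 4 CUA (Leu): third position 4-fold.
Codon 5 AAC (Asn): third position 2-fold.
Codon 6 CAA (Gln): third position 2-fold.
Four-fold degenerate third positions: 1.

1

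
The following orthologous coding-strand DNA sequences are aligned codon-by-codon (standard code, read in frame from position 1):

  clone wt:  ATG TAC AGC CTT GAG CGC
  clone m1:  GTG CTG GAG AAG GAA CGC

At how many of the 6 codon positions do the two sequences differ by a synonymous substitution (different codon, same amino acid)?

1

Codon 1: ATG Met / GTG Val — nonsynonymous.
Codon 2: TAC Tyr / CTG Leu — nonsynonymous.
Codon 3: AGC Ser / GAG Glu — nonsynonymous.
Codon 4: CTT Leu / AAG Lys — nonsynonymous.
Codon 5: GAG Glu / GAA Glu — synonymous.
Codon 6: CGC Arg / CGC Arg — identical.
Synonymous differences: 1.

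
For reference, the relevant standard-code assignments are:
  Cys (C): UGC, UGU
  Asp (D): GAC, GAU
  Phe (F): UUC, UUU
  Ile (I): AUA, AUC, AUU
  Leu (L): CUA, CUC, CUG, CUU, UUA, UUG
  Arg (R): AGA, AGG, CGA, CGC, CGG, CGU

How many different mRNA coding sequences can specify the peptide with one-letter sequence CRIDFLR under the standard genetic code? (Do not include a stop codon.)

Cys: 2 codons.
Arg: 6 codons.
Ile: 3 codons.
Asp: 2 codons.
Phe: 2 codons.
Leu: 6 codons.
Arg: 6 codons.
2 × 6 × 3 × 2 × 2 × 6 × 6 = 5184.

5184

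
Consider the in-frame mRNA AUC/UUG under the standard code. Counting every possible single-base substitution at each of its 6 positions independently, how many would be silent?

Codon 1 (AUC, Ile): 2 synonymous substitutions.
Codon 2 (UUG, Leu): 2 synonymous substitutions.
Total: 2 + 2 = 4.

4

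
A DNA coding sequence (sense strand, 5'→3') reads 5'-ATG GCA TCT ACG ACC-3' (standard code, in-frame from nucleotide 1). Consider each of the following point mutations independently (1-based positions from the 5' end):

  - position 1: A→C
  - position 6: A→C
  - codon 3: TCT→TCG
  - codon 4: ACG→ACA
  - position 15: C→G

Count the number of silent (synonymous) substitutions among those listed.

4

Codon 1: ATG (Met) → CTG (Leu) — missense.
Codon 2: GCA (Ala) → GCC (Ala) — synonymous.
Codon 3: TCT (Ser) → TCG (Ser) — synonymous.
Codon 4: ACG (Thr) → ACA (Thr) — synonymous.
Codon 5: ACC (Thr) → ACG (Thr) — synonymous.
Synonymous: 4 of 5.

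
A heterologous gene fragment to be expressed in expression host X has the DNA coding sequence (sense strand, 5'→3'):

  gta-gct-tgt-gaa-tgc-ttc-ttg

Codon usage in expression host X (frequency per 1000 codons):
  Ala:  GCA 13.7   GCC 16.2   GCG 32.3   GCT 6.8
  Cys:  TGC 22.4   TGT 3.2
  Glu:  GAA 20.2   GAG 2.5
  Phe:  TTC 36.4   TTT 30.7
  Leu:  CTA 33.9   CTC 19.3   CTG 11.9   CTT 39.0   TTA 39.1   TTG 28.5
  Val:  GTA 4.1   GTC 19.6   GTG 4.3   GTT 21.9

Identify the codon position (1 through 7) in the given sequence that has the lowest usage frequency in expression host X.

Codon 1 GTA (Val): 4.1 per 1000.
Codon 2 GCT (Ala): 6.8 per 1000.
Codon 3 TGT (Cys): 3.2 per 1000.
Codon 4 GAA (Glu): 20.2 per 1000.
Codon 5 TGC (Cys): 22.4 per 1000.
Codon 6 TTC (Phe): 36.4 per 1000.
Codon 7 TTG (Leu): 28.5 per 1000.
Lowest frequency is 3.2 at codon 3.

3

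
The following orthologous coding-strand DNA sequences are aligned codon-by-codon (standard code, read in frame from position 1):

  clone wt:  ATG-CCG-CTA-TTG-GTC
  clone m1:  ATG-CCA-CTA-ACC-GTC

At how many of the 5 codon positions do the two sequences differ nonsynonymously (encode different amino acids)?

1

Codon 1: ATG Met / ATG Met — identical.
Codon 2: CCG Pro / CCA Pro — synonymous.
Codon 3: CTA Leu / CTA Leu — identical.
Codon 4: TTG Leu / ACC Thr — nonsynonymous.
Codon 5: GTC Val / GTC Val — identical.
Nonsynonymous differences: 1.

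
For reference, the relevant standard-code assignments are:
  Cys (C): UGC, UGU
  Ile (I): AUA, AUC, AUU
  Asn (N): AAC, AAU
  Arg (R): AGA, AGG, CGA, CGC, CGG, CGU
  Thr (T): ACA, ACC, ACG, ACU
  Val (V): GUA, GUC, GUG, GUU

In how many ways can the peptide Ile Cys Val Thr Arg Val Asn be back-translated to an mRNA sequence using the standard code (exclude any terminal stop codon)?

Ile: 3 codons.
Cys: 2 codons.
Val: 4 codons.
Thr: 4 codons.
Arg: 6 codons.
Val: 4 codons.
Asn: 2 codons.
3 × 2 × 4 × 4 × 6 × 4 × 2 = 4608.

4608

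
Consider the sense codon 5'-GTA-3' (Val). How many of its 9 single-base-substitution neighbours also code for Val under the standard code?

3

Position 1: none → 0 synonymous.
Position 2: none → 0 synonymous.
Position 3: GTT, GTC, GTG → 3 synonymous.
Total: 0 + 0 + 3 = 3.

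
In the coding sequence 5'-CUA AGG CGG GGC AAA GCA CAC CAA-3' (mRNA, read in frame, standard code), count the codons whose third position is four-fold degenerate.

Codon 1 CUA (Leu): third position 4-fold.
Codon 2 AGG (Arg): third position 2-fold.
Codon 3 CGG (Arg): third position 4-fold.
Codon 4 GGC (Gly): third position 4-fold.
Codon 5 AAA (Lys): third position 2-fold.
Codon 6 GCA (Ala): third position 4-fold.
Codon 7 CAC (His): third position 2-fold.
Codon 8 CAA (Gln): third position 2-fold.
Four-fold degenerate third positions: 4.

4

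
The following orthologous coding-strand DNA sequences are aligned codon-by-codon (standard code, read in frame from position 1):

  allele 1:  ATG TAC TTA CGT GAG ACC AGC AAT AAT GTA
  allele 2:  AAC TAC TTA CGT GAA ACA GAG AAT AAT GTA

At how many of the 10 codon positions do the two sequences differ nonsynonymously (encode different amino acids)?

Codon 1: ATG Met / AAC Asn — nonsynonymous.
Codon 2: TAC Tyr / TAC Tyr — identical.
Codon 3: TTA Leu / TTA Leu — identical.
Codon 4: CGT Arg / CGT Arg — identical.
Codon 5: GAG Glu / GAA Glu — synonymous.
Codon 6: ACC Thr / ACA Thr — synonymous.
Codon 7: AGC Ser / GAG Glu — nonsynonymous.
Codon 8: AAT Asn / AAT Asn — identical.
Codon 9: AAT Asn / AAT Asn — identical.
Codon 10: GTA Val / GTA Val — identical.
Nonsynonymous differences: 2.

2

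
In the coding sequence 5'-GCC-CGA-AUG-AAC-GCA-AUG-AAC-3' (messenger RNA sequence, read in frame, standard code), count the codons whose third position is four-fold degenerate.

3

Codon 1 GCC (Ala): third position 4-fold.
Codon 2 CGA (Arg): third position 4-fold.
Codon 3 AUG (Met): third position 1-fold.
Codon 4 AAC (Asn): third position 2-fold.
Codon 5 GCA (Ala): third position 4-fold.
Codon 6 AUG (Met): third position 1-fold.
Codon 7 AAC (Asn): third position 2-fold.
Four-fold degenerate third positions: 3.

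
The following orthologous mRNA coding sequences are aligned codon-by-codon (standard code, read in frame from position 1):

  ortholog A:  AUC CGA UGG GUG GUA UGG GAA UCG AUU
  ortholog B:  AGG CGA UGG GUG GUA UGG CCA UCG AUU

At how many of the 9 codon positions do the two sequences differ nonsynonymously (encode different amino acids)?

2

Codon 1: AUC Ile / AGG Arg — nonsynonymous.
Codon 2: CGA Arg / CGA Arg — identical.
Codon 3: UGG Trp / UGG Trp — identical.
Codon 4: GUG Val / GUG Val — identical.
Codon 5: GUA Val / GUA Val — identical.
Codon 6: UGG Trp / UGG Trp — identical.
Codon 7: GAA Glu / CCA Pro — nonsynonymous.
Codon 8: UCG Ser / UCG Ser — identical.
Codon 9: AUU Ile / AUU Ile — identical.
Nonsynonymous differences: 2.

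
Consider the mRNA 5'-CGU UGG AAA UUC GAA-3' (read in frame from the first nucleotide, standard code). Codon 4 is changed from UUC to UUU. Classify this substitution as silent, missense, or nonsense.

Position 12 falls in codon 4: UUC → Phe.
After the substitution the codon is UUU → Phe.
Both encode Phe, so the change is synonymous.

silent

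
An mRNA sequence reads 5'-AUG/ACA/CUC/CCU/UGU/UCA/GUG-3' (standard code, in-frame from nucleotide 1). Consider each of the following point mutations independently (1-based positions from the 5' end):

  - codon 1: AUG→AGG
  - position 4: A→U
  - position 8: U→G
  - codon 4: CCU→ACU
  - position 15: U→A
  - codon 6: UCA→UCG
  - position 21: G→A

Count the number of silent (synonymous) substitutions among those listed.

2

Codon 1: AUG (Met) → AGG (Arg) — missense.
Codon 2: ACA (Thr) → UCA (Ser) — missense.
Codon 3: CUC (Leu) → CGC (Arg) — missense.
Codon 4: CCU (Pro) → ACU (Thr) — missense.
Codon 5: UGU (Cys) → UGA (Stop) — nonsense.
Codon 6: UCA (Ser) → UCG (Ser) — synonymous.
Codon 7: GUG (Val) → GUA (Val) — synonymous.
Synonymous: 2 of 7.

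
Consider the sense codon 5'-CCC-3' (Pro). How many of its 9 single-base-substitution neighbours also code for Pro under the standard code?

Position 1: none → 0 synonymous.
Position 2: none → 0 synonymous.
Position 3: CCT, CCA, CCG → 3 synonymous.
Total: 0 + 0 + 3 = 3.

3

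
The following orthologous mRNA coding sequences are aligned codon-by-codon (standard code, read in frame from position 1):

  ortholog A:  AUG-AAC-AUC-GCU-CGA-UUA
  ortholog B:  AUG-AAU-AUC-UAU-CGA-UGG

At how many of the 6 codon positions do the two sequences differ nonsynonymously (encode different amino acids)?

2

Codon 1: AUG Met / AUG Met — identical.
Codon 2: AAC Asn / AAU Asn — synonymous.
Codon 3: AUC Ile / AUC Ile — identical.
Codon 4: GCU Ala / UAU Tyr — nonsynonymous.
Codon 5: CGA Arg / CGA Arg — identical.
Codon 6: UUA Leu / UGG Trp — nonsynonymous.
Nonsynonymous differences: 2.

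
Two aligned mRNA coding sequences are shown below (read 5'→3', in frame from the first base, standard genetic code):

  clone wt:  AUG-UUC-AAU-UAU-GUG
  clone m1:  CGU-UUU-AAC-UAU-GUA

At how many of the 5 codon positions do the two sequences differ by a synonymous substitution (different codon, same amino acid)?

Codon 1: AUG Met / CGU Arg — nonsynonymous.
Codon 2: UUC Phe / UUU Phe — synonymous.
Codon 3: AAU Asn / AAC Asn — synonymous.
Codon 4: UAU Tyr / UAU Tyr — identical.
Codon 5: GUG Val / GUA Val — synonymous.
Synonymous differences: 3.

3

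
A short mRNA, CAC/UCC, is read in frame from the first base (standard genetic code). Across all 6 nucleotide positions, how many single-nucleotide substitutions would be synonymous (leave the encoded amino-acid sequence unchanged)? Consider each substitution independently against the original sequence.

4

Codon 1 (CAC, His): 1 synonymous substitution.
Codon 2 (UCC, Ser): 3 synonymous substitutions.
Total: 1 + 3 = 4.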